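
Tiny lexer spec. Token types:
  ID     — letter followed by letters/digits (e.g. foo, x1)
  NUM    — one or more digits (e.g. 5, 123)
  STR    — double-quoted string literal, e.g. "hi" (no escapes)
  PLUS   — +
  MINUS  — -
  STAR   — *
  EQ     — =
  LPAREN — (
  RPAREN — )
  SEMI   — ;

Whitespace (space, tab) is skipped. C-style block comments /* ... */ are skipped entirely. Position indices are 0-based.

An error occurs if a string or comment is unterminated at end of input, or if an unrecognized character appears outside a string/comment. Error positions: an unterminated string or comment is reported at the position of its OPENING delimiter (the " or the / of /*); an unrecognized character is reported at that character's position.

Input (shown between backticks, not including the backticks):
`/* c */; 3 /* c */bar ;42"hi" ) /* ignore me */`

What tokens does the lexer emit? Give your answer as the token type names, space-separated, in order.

Answer: SEMI NUM ID SEMI NUM STR RPAREN

Derivation:
pos=0: enter COMMENT mode (saw '/*')
exit COMMENT mode (now at pos=7)
pos=7: emit SEMI ';'
pos=9: emit NUM '3' (now at pos=10)
pos=11: enter COMMENT mode (saw '/*')
exit COMMENT mode (now at pos=18)
pos=18: emit ID 'bar' (now at pos=21)
pos=22: emit SEMI ';'
pos=23: emit NUM '42' (now at pos=25)
pos=25: enter STRING mode
pos=25: emit STR "hi" (now at pos=29)
pos=30: emit RPAREN ')'
pos=32: enter COMMENT mode (saw '/*')
exit COMMENT mode (now at pos=47)
DONE. 7 tokens: [SEMI, NUM, ID, SEMI, NUM, STR, RPAREN]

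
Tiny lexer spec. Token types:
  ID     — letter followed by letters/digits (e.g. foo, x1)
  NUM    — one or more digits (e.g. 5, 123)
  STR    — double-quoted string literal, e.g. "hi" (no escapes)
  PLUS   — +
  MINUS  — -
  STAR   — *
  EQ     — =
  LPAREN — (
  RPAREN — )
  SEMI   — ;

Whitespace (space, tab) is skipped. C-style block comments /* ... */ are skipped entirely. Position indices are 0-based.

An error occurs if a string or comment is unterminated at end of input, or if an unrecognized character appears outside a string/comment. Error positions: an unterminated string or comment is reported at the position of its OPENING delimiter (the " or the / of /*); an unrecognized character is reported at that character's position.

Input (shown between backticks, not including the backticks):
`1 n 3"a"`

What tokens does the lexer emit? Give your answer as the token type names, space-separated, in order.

pos=0: emit NUM '1' (now at pos=1)
pos=2: emit ID 'n' (now at pos=3)
pos=4: emit NUM '3' (now at pos=5)
pos=5: enter STRING mode
pos=5: emit STR "a" (now at pos=8)
DONE. 4 tokens: [NUM, ID, NUM, STR]

Answer: NUM ID NUM STR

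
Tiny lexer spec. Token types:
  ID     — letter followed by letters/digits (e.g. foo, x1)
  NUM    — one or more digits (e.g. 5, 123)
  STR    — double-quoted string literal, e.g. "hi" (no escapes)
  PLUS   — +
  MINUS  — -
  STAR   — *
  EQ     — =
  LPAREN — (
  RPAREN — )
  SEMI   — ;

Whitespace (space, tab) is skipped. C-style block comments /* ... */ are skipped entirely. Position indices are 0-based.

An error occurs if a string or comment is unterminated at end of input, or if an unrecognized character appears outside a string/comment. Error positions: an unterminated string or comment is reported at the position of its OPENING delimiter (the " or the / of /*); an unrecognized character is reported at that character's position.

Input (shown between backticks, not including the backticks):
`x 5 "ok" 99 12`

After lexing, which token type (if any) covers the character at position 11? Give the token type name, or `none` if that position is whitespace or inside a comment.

Answer: none

Derivation:
pos=0: emit ID 'x' (now at pos=1)
pos=2: emit NUM '5' (now at pos=3)
pos=4: enter STRING mode
pos=4: emit STR "ok" (now at pos=8)
pos=9: emit NUM '99' (now at pos=11)
pos=12: emit NUM '12' (now at pos=14)
DONE. 5 tokens: [ID, NUM, STR, NUM, NUM]
Position 11: char is ' ' -> none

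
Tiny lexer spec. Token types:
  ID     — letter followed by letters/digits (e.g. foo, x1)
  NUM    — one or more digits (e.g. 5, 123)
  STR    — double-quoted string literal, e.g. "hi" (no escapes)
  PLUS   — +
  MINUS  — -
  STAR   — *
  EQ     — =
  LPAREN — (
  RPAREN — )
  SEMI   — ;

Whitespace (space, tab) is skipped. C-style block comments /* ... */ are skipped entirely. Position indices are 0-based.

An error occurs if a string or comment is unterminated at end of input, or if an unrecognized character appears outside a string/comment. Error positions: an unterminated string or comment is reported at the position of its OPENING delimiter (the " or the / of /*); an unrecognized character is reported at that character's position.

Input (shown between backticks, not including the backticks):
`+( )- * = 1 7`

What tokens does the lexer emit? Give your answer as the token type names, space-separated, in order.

Answer: PLUS LPAREN RPAREN MINUS STAR EQ NUM NUM

Derivation:
pos=0: emit PLUS '+'
pos=1: emit LPAREN '('
pos=3: emit RPAREN ')'
pos=4: emit MINUS '-'
pos=6: emit STAR '*'
pos=8: emit EQ '='
pos=10: emit NUM '1' (now at pos=11)
pos=12: emit NUM '7' (now at pos=13)
DONE. 8 tokens: [PLUS, LPAREN, RPAREN, MINUS, STAR, EQ, NUM, NUM]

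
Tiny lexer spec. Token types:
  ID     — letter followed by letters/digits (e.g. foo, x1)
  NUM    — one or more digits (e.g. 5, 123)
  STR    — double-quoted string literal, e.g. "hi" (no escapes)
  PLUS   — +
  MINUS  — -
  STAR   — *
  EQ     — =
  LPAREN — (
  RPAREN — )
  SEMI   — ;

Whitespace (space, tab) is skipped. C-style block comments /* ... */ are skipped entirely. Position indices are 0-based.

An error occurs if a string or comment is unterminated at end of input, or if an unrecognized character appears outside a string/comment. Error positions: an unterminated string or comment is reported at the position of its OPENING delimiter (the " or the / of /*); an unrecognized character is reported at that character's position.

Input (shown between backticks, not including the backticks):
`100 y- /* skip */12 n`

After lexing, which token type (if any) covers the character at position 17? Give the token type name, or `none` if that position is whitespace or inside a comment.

pos=0: emit NUM '100' (now at pos=3)
pos=4: emit ID 'y' (now at pos=5)
pos=5: emit MINUS '-'
pos=7: enter COMMENT mode (saw '/*')
exit COMMENT mode (now at pos=17)
pos=17: emit NUM '12' (now at pos=19)
pos=20: emit ID 'n' (now at pos=21)
DONE. 5 tokens: [NUM, ID, MINUS, NUM, ID]
Position 17: char is '1' -> NUM

Answer: NUM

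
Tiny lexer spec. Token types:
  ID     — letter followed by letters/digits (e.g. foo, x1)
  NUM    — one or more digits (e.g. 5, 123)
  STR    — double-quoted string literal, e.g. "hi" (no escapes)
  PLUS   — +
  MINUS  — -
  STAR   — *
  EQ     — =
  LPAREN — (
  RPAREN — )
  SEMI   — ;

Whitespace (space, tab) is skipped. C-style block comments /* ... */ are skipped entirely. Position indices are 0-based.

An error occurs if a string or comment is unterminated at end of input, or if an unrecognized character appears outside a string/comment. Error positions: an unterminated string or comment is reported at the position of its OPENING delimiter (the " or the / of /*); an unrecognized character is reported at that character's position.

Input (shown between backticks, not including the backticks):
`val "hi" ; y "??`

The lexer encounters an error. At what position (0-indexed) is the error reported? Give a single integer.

pos=0: emit ID 'val' (now at pos=3)
pos=4: enter STRING mode
pos=4: emit STR "hi" (now at pos=8)
pos=9: emit SEMI ';'
pos=11: emit ID 'y' (now at pos=12)
pos=13: enter STRING mode
pos=13: ERROR — unterminated string

Answer: 13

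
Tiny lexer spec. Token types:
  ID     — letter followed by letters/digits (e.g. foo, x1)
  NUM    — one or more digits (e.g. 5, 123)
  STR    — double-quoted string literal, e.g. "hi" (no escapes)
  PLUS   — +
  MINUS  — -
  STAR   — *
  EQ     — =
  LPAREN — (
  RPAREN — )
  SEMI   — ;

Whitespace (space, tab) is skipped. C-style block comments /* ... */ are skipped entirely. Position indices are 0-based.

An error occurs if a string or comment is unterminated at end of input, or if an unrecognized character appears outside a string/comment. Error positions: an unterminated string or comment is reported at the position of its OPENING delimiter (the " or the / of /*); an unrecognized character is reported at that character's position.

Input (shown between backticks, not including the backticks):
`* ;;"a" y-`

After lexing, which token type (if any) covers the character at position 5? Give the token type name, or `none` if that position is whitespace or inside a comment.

Answer: STR

Derivation:
pos=0: emit STAR '*'
pos=2: emit SEMI ';'
pos=3: emit SEMI ';'
pos=4: enter STRING mode
pos=4: emit STR "a" (now at pos=7)
pos=8: emit ID 'y' (now at pos=9)
pos=9: emit MINUS '-'
DONE. 6 tokens: [STAR, SEMI, SEMI, STR, ID, MINUS]
Position 5: char is 'a' -> STR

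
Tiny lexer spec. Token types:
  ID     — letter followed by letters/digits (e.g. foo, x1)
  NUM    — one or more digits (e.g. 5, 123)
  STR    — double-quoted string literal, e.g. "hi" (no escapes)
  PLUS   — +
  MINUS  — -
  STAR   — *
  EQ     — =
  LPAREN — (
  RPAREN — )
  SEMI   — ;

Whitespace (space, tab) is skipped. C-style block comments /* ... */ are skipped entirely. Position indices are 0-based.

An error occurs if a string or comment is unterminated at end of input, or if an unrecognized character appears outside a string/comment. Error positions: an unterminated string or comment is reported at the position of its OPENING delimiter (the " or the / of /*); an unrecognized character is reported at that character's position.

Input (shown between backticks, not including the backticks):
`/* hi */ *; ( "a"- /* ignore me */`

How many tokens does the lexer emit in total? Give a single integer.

pos=0: enter COMMENT mode (saw '/*')
exit COMMENT mode (now at pos=8)
pos=9: emit STAR '*'
pos=10: emit SEMI ';'
pos=12: emit LPAREN '('
pos=14: enter STRING mode
pos=14: emit STR "a" (now at pos=17)
pos=17: emit MINUS '-'
pos=19: enter COMMENT mode (saw '/*')
exit COMMENT mode (now at pos=34)
DONE. 5 tokens: [STAR, SEMI, LPAREN, STR, MINUS]

Answer: 5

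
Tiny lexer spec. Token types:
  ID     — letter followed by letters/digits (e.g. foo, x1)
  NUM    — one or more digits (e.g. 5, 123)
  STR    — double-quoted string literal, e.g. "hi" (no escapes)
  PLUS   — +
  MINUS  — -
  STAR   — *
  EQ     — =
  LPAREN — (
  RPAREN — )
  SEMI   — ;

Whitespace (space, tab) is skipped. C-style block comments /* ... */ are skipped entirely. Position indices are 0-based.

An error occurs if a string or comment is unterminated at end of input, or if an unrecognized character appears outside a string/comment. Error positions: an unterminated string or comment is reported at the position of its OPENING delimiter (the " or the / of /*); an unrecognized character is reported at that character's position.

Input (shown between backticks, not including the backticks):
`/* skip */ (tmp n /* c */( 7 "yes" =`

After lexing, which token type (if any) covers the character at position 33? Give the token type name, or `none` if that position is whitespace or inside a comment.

pos=0: enter COMMENT mode (saw '/*')
exit COMMENT mode (now at pos=10)
pos=11: emit LPAREN '('
pos=12: emit ID 'tmp' (now at pos=15)
pos=16: emit ID 'n' (now at pos=17)
pos=18: enter COMMENT mode (saw '/*')
exit COMMENT mode (now at pos=25)
pos=25: emit LPAREN '('
pos=27: emit NUM '7' (now at pos=28)
pos=29: enter STRING mode
pos=29: emit STR "yes" (now at pos=34)
pos=35: emit EQ '='
DONE. 7 tokens: [LPAREN, ID, ID, LPAREN, NUM, STR, EQ]
Position 33: char is '"' -> STR

Answer: STR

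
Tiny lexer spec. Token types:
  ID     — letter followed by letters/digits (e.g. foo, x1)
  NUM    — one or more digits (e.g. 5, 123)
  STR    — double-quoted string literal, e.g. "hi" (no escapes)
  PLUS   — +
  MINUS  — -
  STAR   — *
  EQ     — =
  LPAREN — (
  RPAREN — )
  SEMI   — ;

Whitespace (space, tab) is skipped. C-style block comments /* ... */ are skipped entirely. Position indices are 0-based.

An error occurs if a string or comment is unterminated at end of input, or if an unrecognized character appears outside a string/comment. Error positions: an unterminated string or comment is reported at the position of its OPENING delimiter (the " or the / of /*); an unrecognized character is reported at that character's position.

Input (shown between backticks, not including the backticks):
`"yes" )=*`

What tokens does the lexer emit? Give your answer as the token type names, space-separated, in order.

pos=0: enter STRING mode
pos=0: emit STR "yes" (now at pos=5)
pos=6: emit RPAREN ')'
pos=7: emit EQ '='
pos=8: emit STAR '*'
DONE. 4 tokens: [STR, RPAREN, EQ, STAR]

Answer: STR RPAREN EQ STAR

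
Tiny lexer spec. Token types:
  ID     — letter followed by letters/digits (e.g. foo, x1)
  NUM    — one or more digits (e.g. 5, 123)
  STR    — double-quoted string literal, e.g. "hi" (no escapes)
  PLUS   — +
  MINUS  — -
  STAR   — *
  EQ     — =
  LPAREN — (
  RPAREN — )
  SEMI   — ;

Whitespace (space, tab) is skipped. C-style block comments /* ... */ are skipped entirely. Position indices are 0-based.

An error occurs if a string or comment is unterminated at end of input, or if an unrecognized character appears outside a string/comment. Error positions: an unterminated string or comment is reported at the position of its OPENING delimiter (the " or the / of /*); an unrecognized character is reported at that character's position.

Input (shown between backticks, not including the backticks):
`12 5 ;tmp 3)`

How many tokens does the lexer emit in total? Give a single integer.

Answer: 6

Derivation:
pos=0: emit NUM '12' (now at pos=2)
pos=3: emit NUM '5' (now at pos=4)
pos=5: emit SEMI ';'
pos=6: emit ID 'tmp' (now at pos=9)
pos=10: emit NUM '3' (now at pos=11)
pos=11: emit RPAREN ')'
DONE. 6 tokens: [NUM, NUM, SEMI, ID, NUM, RPAREN]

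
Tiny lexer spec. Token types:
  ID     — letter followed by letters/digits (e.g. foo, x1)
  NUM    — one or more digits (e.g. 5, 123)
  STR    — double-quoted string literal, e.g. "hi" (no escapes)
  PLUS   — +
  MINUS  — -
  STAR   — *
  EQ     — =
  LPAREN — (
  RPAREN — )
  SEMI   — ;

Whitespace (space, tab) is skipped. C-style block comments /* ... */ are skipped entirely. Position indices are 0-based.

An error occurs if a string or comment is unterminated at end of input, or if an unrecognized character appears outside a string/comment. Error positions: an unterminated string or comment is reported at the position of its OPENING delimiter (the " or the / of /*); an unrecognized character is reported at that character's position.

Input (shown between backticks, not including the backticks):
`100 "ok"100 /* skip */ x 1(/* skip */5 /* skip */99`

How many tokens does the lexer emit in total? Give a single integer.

pos=0: emit NUM '100' (now at pos=3)
pos=4: enter STRING mode
pos=4: emit STR "ok" (now at pos=8)
pos=8: emit NUM '100' (now at pos=11)
pos=12: enter COMMENT mode (saw '/*')
exit COMMENT mode (now at pos=22)
pos=23: emit ID 'x' (now at pos=24)
pos=25: emit NUM '1' (now at pos=26)
pos=26: emit LPAREN '('
pos=27: enter COMMENT mode (saw '/*')
exit COMMENT mode (now at pos=37)
pos=37: emit NUM '5' (now at pos=38)
pos=39: enter COMMENT mode (saw '/*')
exit COMMENT mode (now at pos=49)
pos=49: emit NUM '99' (now at pos=51)
DONE. 8 tokens: [NUM, STR, NUM, ID, NUM, LPAREN, NUM, NUM]

Answer: 8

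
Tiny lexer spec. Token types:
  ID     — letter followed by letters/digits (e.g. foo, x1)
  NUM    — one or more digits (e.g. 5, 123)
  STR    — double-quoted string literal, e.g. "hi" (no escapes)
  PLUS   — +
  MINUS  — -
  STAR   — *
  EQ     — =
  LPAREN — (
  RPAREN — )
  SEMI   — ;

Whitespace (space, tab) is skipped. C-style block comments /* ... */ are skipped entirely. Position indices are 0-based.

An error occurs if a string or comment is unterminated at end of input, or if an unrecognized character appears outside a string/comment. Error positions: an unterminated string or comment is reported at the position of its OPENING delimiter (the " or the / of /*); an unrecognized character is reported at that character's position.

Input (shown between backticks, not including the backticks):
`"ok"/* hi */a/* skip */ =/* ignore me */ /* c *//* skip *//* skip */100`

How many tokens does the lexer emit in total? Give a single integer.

Answer: 4

Derivation:
pos=0: enter STRING mode
pos=0: emit STR "ok" (now at pos=4)
pos=4: enter COMMENT mode (saw '/*')
exit COMMENT mode (now at pos=12)
pos=12: emit ID 'a' (now at pos=13)
pos=13: enter COMMENT mode (saw '/*')
exit COMMENT mode (now at pos=23)
pos=24: emit EQ '='
pos=25: enter COMMENT mode (saw '/*')
exit COMMENT mode (now at pos=40)
pos=41: enter COMMENT mode (saw '/*')
exit COMMENT mode (now at pos=48)
pos=48: enter COMMENT mode (saw '/*')
exit COMMENT mode (now at pos=58)
pos=58: enter COMMENT mode (saw '/*')
exit COMMENT mode (now at pos=68)
pos=68: emit NUM '100' (now at pos=71)
DONE. 4 tokens: [STR, ID, EQ, NUM]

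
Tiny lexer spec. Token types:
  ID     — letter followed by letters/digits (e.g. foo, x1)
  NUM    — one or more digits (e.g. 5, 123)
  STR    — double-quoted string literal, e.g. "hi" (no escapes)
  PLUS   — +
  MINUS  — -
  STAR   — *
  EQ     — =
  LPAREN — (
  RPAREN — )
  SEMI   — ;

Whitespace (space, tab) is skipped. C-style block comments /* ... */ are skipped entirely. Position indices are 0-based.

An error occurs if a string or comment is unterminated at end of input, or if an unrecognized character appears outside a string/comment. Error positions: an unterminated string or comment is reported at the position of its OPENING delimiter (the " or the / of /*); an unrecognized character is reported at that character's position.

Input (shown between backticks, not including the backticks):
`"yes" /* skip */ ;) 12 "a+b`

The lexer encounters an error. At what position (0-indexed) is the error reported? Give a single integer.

Answer: 23

Derivation:
pos=0: enter STRING mode
pos=0: emit STR "yes" (now at pos=5)
pos=6: enter COMMENT mode (saw '/*')
exit COMMENT mode (now at pos=16)
pos=17: emit SEMI ';'
pos=18: emit RPAREN ')'
pos=20: emit NUM '12' (now at pos=22)
pos=23: enter STRING mode
pos=23: ERROR — unterminated string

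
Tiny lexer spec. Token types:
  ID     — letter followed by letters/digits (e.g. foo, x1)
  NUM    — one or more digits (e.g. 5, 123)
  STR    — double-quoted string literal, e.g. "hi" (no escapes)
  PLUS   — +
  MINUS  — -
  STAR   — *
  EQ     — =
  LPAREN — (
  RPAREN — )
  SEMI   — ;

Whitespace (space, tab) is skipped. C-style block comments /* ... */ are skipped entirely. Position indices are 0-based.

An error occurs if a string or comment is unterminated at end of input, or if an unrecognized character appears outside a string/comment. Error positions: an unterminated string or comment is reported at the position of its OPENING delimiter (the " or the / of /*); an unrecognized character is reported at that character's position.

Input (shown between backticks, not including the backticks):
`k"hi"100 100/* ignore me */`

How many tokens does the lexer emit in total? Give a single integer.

pos=0: emit ID 'k' (now at pos=1)
pos=1: enter STRING mode
pos=1: emit STR "hi" (now at pos=5)
pos=5: emit NUM '100' (now at pos=8)
pos=9: emit NUM '100' (now at pos=12)
pos=12: enter COMMENT mode (saw '/*')
exit COMMENT mode (now at pos=27)
DONE. 4 tokens: [ID, STR, NUM, NUM]

Answer: 4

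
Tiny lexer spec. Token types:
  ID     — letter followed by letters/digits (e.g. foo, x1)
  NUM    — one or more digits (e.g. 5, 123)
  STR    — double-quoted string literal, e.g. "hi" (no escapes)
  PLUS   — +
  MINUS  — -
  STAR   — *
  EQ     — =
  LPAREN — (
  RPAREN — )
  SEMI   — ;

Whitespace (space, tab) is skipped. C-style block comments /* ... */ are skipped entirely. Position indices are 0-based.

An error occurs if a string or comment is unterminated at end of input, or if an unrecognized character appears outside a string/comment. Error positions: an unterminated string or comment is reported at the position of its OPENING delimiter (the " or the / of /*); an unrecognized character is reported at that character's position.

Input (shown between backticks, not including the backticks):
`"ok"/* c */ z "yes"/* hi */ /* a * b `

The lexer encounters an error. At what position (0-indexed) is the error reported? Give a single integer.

Answer: 28

Derivation:
pos=0: enter STRING mode
pos=0: emit STR "ok" (now at pos=4)
pos=4: enter COMMENT mode (saw '/*')
exit COMMENT mode (now at pos=11)
pos=12: emit ID 'z' (now at pos=13)
pos=14: enter STRING mode
pos=14: emit STR "yes" (now at pos=19)
pos=19: enter COMMENT mode (saw '/*')
exit COMMENT mode (now at pos=27)
pos=28: enter COMMENT mode (saw '/*')
pos=28: ERROR — unterminated comment (reached EOF)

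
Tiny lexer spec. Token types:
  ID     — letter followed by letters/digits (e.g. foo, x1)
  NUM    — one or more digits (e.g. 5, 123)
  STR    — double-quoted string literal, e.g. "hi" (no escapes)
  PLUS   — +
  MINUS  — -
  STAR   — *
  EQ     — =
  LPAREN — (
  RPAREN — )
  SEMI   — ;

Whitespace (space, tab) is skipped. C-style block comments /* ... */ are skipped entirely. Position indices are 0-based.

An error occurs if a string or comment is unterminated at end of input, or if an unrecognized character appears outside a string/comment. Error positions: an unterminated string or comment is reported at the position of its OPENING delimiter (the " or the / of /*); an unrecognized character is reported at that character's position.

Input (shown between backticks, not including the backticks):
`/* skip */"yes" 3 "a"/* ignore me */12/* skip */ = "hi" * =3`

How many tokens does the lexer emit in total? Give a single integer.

pos=0: enter COMMENT mode (saw '/*')
exit COMMENT mode (now at pos=10)
pos=10: enter STRING mode
pos=10: emit STR "yes" (now at pos=15)
pos=16: emit NUM '3' (now at pos=17)
pos=18: enter STRING mode
pos=18: emit STR "a" (now at pos=21)
pos=21: enter COMMENT mode (saw '/*')
exit COMMENT mode (now at pos=36)
pos=36: emit NUM '12' (now at pos=38)
pos=38: enter COMMENT mode (saw '/*')
exit COMMENT mode (now at pos=48)
pos=49: emit EQ '='
pos=51: enter STRING mode
pos=51: emit STR "hi" (now at pos=55)
pos=56: emit STAR '*'
pos=58: emit EQ '='
pos=59: emit NUM '3' (now at pos=60)
DONE. 9 tokens: [STR, NUM, STR, NUM, EQ, STR, STAR, EQ, NUM]

Answer: 9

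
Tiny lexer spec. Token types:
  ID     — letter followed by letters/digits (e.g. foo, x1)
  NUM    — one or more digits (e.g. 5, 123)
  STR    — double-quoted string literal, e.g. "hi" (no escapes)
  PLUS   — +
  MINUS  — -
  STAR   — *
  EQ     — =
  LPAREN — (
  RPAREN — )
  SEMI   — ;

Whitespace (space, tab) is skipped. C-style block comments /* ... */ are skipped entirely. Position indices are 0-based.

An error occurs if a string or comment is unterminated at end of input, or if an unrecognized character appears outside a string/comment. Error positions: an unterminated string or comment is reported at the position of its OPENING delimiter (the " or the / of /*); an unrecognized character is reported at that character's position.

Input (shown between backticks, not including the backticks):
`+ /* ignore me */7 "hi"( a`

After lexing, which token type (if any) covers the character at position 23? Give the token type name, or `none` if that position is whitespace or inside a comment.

pos=0: emit PLUS '+'
pos=2: enter COMMENT mode (saw '/*')
exit COMMENT mode (now at pos=17)
pos=17: emit NUM '7' (now at pos=18)
pos=19: enter STRING mode
pos=19: emit STR "hi" (now at pos=23)
pos=23: emit LPAREN '('
pos=25: emit ID 'a' (now at pos=26)
DONE. 5 tokens: [PLUS, NUM, STR, LPAREN, ID]
Position 23: char is '(' -> LPAREN

Answer: LPAREN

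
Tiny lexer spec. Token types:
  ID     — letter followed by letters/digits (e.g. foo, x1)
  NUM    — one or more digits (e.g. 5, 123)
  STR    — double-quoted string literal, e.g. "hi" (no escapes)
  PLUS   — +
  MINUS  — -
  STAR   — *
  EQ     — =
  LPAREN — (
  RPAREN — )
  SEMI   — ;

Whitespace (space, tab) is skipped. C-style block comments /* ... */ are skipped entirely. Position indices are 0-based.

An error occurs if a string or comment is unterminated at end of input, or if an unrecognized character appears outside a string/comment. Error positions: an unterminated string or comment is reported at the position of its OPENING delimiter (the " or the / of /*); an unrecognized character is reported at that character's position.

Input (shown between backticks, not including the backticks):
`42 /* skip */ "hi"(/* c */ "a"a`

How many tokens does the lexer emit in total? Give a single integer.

Answer: 5

Derivation:
pos=0: emit NUM '42' (now at pos=2)
pos=3: enter COMMENT mode (saw '/*')
exit COMMENT mode (now at pos=13)
pos=14: enter STRING mode
pos=14: emit STR "hi" (now at pos=18)
pos=18: emit LPAREN '('
pos=19: enter COMMENT mode (saw '/*')
exit COMMENT mode (now at pos=26)
pos=27: enter STRING mode
pos=27: emit STR "a" (now at pos=30)
pos=30: emit ID 'a' (now at pos=31)
DONE. 5 tokens: [NUM, STR, LPAREN, STR, ID]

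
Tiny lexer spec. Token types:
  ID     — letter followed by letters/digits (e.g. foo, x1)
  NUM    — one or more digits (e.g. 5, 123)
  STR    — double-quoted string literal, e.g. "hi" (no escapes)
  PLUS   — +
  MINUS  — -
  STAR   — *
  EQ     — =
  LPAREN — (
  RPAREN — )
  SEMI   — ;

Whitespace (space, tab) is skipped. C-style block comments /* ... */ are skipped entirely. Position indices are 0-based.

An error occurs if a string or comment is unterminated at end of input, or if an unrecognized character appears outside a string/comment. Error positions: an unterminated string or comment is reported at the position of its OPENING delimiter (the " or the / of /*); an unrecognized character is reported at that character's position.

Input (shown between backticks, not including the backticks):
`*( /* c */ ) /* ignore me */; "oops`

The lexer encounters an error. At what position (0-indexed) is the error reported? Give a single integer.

Answer: 30

Derivation:
pos=0: emit STAR '*'
pos=1: emit LPAREN '('
pos=3: enter COMMENT mode (saw '/*')
exit COMMENT mode (now at pos=10)
pos=11: emit RPAREN ')'
pos=13: enter COMMENT mode (saw '/*')
exit COMMENT mode (now at pos=28)
pos=28: emit SEMI ';'
pos=30: enter STRING mode
pos=30: ERROR — unterminated string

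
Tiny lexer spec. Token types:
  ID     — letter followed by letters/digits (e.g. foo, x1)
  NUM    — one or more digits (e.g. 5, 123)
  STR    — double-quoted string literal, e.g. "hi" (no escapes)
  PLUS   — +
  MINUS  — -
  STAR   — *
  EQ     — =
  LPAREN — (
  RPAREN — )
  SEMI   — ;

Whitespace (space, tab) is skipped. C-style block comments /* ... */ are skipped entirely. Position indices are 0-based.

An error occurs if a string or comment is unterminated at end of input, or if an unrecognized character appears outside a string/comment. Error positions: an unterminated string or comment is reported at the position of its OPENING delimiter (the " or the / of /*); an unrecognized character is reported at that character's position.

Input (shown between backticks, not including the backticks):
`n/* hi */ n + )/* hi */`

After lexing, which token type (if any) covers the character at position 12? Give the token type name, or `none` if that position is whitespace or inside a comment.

Answer: PLUS

Derivation:
pos=0: emit ID 'n' (now at pos=1)
pos=1: enter COMMENT mode (saw '/*')
exit COMMENT mode (now at pos=9)
pos=10: emit ID 'n' (now at pos=11)
pos=12: emit PLUS '+'
pos=14: emit RPAREN ')'
pos=15: enter COMMENT mode (saw '/*')
exit COMMENT mode (now at pos=23)
DONE. 4 tokens: [ID, ID, PLUS, RPAREN]
Position 12: char is '+' -> PLUS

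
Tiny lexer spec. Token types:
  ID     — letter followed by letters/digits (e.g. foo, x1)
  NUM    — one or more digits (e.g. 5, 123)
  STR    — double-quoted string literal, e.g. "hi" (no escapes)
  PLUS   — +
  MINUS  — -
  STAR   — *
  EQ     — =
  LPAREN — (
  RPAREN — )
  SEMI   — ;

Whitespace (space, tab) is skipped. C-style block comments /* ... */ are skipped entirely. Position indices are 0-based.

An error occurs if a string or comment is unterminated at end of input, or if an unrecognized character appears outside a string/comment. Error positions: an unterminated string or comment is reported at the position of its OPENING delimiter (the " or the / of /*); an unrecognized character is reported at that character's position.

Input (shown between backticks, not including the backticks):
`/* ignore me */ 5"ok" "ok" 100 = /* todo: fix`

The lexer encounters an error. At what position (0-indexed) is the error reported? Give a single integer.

Answer: 33

Derivation:
pos=0: enter COMMENT mode (saw '/*')
exit COMMENT mode (now at pos=15)
pos=16: emit NUM '5' (now at pos=17)
pos=17: enter STRING mode
pos=17: emit STR "ok" (now at pos=21)
pos=22: enter STRING mode
pos=22: emit STR "ok" (now at pos=26)
pos=27: emit NUM '100' (now at pos=30)
pos=31: emit EQ '='
pos=33: enter COMMENT mode (saw '/*')
pos=33: ERROR — unterminated comment (reached EOF)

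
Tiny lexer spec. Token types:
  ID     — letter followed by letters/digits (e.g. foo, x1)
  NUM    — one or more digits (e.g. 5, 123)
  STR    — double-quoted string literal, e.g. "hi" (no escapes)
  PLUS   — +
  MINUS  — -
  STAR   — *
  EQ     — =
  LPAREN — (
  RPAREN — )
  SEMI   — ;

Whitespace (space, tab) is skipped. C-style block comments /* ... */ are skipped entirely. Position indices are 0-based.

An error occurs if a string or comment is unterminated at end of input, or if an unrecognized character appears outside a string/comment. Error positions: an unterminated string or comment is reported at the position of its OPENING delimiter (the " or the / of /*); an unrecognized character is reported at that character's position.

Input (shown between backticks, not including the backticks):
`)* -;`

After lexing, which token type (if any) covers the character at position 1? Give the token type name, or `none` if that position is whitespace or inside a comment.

pos=0: emit RPAREN ')'
pos=1: emit STAR '*'
pos=3: emit MINUS '-'
pos=4: emit SEMI ';'
DONE. 4 tokens: [RPAREN, STAR, MINUS, SEMI]
Position 1: char is '*' -> STAR

Answer: STAR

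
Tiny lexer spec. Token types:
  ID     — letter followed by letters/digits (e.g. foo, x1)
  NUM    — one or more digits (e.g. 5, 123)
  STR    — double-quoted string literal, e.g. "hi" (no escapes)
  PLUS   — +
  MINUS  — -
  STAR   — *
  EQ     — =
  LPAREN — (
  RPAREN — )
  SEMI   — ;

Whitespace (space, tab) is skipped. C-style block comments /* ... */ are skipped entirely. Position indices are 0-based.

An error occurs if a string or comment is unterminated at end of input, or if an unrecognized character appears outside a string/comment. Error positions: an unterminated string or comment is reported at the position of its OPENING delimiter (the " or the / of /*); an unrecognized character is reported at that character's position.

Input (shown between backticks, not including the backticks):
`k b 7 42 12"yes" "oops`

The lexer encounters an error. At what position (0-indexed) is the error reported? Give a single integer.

Answer: 17

Derivation:
pos=0: emit ID 'k' (now at pos=1)
pos=2: emit ID 'b' (now at pos=3)
pos=4: emit NUM '7' (now at pos=5)
pos=6: emit NUM '42' (now at pos=8)
pos=9: emit NUM '12' (now at pos=11)
pos=11: enter STRING mode
pos=11: emit STR "yes" (now at pos=16)
pos=17: enter STRING mode
pos=17: ERROR — unterminated string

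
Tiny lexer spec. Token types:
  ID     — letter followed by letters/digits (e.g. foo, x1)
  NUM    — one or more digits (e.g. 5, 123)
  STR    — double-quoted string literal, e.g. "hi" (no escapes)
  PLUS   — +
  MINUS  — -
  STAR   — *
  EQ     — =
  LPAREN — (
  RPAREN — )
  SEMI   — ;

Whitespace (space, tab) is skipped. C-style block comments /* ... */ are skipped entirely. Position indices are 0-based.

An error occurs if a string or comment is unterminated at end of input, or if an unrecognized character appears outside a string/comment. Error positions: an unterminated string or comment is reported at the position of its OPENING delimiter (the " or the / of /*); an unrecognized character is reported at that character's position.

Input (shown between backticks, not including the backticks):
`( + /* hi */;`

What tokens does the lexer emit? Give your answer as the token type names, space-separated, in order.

Answer: LPAREN PLUS SEMI

Derivation:
pos=0: emit LPAREN '('
pos=2: emit PLUS '+'
pos=4: enter COMMENT mode (saw '/*')
exit COMMENT mode (now at pos=12)
pos=12: emit SEMI ';'
DONE. 3 tokens: [LPAREN, PLUS, SEMI]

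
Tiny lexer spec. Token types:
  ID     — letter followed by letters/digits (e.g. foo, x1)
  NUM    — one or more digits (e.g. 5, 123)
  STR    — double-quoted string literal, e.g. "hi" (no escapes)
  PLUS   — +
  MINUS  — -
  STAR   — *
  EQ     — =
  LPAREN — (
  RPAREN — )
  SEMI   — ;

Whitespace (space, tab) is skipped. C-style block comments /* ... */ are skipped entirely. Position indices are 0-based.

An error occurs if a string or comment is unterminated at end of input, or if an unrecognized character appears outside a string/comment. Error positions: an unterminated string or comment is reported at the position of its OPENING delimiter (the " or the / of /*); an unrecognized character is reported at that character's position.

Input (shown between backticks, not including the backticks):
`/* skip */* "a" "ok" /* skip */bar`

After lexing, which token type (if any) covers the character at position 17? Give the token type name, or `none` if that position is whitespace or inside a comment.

pos=0: enter COMMENT mode (saw '/*')
exit COMMENT mode (now at pos=10)
pos=10: emit STAR '*'
pos=12: enter STRING mode
pos=12: emit STR "a" (now at pos=15)
pos=16: enter STRING mode
pos=16: emit STR "ok" (now at pos=20)
pos=21: enter COMMENT mode (saw '/*')
exit COMMENT mode (now at pos=31)
pos=31: emit ID 'bar' (now at pos=34)
DONE. 4 tokens: [STAR, STR, STR, ID]
Position 17: char is 'o' -> STR

Answer: STR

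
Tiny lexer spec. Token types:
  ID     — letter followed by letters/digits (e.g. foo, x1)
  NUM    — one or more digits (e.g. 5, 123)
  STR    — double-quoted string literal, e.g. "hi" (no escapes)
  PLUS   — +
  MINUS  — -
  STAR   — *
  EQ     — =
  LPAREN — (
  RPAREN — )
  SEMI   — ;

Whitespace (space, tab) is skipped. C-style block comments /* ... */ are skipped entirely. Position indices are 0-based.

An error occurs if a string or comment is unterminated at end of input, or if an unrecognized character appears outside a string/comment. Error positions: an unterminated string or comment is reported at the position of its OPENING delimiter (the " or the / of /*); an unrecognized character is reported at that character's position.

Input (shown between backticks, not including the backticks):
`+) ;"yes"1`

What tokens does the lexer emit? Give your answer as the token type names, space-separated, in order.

Answer: PLUS RPAREN SEMI STR NUM

Derivation:
pos=0: emit PLUS '+'
pos=1: emit RPAREN ')'
pos=3: emit SEMI ';'
pos=4: enter STRING mode
pos=4: emit STR "yes" (now at pos=9)
pos=9: emit NUM '1' (now at pos=10)
DONE. 5 tokens: [PLUS, RPAREN, SEMI, STR, NUM]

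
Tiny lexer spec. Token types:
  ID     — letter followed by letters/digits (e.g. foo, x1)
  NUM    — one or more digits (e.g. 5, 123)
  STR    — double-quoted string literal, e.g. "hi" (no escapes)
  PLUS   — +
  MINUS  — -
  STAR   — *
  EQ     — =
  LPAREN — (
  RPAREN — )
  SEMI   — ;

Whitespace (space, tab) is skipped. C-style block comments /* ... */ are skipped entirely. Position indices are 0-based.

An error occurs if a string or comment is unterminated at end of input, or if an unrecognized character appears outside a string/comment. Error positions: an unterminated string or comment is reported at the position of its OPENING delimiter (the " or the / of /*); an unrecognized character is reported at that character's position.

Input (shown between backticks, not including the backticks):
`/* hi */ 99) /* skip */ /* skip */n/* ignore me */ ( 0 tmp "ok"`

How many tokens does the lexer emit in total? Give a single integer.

Answer: 7

Derivation:
pos=0: enter COMMENT mode (saw '/*')
exit COMMENT mode (now at pos=8)
pos=9: emit NUM '99' (now at pos=11)
pos=11: emit RPAREN ')'
pos=13: enter COMMENT mode (saw '/*')
exit COMMENT mode (now at pos=23)
pos=24: enter COMMENT mode (saw '/*')
exit COMMENT mode (now at pos=34)
pos=34: emit ID 'n' (now at pos=35)
pos=35: enter COMMENT mode (saw '/*')
exit COMMENT mode (now at pos=50)
pos=51: emit LPAREN '('
pos=53: emit NUM '0' (now at pos=54)
pos=55: emit ID 'tmp' (now at pos=58)
pos=59: enter STRING mode
pos=59: emit STR "ok" (now at pos=63)
DONE. 7 tokens: [NUM, RPAREN, ID, LPAREN, NUM, ID, STR]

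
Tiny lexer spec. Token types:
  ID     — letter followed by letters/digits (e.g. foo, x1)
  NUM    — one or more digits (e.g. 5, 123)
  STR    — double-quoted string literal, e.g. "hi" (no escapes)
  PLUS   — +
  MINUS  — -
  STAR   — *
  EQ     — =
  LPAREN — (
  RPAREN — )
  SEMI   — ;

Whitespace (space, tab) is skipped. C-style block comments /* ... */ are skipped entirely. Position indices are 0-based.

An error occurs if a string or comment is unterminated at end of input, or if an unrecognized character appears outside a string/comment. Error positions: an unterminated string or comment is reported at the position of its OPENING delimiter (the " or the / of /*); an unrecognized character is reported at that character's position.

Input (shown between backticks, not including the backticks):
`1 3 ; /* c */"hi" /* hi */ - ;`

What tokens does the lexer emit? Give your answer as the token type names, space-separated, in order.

Answer: NUM NUM SEMI STR MINUS SEMI

Derivation:
pos=0: emit NUM '1' (now at pos=1)
pos=2: emit NUM '3' (now at pos=3)
pos=4: emit SEMI ';'
pos=6: enter COMMENT mode (saw '/*')
exit COMMENT mode (now at pos=13)
pos=13: enter STRING mode
pos=13: emit STR "hi" (now at pos=17)
pos=18: enter COMMENT mode (saw '/*')
exit COMMENT mode (now at pos=26)
pos=27: emit MINUS '-'
pos=29: emit SEMI ';'
DONE. 6 tokens: [NUM, NUM, SEMI, STR, MINUS, SEMI]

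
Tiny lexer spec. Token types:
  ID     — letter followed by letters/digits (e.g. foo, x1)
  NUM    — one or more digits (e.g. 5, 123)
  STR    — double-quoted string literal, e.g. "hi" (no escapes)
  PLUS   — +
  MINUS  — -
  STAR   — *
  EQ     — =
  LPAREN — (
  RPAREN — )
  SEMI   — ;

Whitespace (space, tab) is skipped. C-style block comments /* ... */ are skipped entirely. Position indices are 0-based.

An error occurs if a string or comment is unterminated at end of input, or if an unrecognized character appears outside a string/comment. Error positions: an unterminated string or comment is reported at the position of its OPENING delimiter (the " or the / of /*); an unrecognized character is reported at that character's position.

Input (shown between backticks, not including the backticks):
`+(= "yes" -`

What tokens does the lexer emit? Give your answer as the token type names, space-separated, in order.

pos=0: emit PLUS '+'
pos=1: emit LPAREN '('
pos=2: emit EQ '='
pos=4: enter STRING mode
pos=4: emit STR "yes" (now at pos=9)
pos=10: emit MINUS '-'
DONE. 5 tokens: [PLUS, LPAREN, EQ, STR, MINUS]

Answer: PLUS LPAREN EQ STR MINUS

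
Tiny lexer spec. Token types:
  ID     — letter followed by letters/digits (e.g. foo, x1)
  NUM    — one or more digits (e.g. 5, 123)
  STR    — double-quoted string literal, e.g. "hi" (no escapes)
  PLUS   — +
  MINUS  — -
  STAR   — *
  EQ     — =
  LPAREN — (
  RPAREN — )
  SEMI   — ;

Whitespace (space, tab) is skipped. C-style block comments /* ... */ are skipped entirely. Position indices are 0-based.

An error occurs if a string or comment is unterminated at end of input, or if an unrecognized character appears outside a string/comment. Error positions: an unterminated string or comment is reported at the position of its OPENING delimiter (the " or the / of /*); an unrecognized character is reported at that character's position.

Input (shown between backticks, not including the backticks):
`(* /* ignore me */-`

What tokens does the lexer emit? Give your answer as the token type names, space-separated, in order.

Answer: LPAREN STAR MINUS

Derivation:
pos=0: emit LPAREN '('
pos=1: emit STAR '*'
pos=3: enter COMMENT mode (saw '/*')
exit COMMENT mode (now at pos=18)
pos=18: emit MINUS '-'
DONE. 3 tokens: [LPAREN, STAR, MINUS]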